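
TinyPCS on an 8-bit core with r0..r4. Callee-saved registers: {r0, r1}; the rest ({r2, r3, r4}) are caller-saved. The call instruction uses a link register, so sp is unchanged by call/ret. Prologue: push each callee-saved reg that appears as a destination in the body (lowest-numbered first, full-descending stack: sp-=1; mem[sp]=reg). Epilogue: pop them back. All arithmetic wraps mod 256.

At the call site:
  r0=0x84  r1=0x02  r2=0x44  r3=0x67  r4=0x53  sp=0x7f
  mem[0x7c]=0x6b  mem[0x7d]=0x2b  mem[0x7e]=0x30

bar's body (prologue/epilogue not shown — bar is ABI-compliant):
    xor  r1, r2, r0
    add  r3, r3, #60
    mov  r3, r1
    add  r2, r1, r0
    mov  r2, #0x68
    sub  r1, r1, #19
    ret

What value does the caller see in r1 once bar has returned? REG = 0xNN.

prologue: push r1 → mem[0x7e]=0x02, sp=0x7e
body[0] xor  r1, r2, r0 → r1=0xc0
body[1] add  r3, r3, #60 → r3=0xa3
body[2] mov  r3, r1 → r3=0xc0
body[3] add  r2, r1, r0 → r2=0x44
body[4] mov  r2, #0x68 → r2=0x68
body[5] sub  r1, r1, #19 → r1=0xad
epilogue: pop r1=0x02, sp=0x7f
r1 is callee-saved → restored

REG = 0x02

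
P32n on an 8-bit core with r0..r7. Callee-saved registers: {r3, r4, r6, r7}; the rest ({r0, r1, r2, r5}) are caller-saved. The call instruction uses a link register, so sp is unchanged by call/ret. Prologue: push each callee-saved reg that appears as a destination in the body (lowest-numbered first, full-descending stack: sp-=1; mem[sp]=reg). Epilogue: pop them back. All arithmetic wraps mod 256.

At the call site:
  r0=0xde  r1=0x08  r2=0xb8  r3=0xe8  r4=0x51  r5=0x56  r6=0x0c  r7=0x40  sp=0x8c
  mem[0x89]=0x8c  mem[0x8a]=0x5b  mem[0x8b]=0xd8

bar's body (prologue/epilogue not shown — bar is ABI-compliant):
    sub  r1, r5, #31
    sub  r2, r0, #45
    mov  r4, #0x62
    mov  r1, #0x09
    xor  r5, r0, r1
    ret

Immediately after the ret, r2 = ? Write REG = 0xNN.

prologue: push r4 → mem[0x8b]=0x51, sp=0x8b
body[0] sub  r1, r5, #31 → r1=0x37
body[1] sub  r2, r0, #45 → r2=0xb1
body[2] mov  r4, #0x62 → r4=0x62
body[3] mov  r1, #0x09 → r1=0x09
body[4] xor  r5, r0, r1 → r5=0xd7
epilogue: pop r4=0x51, sp=0x8c
r2 is caller-saved → body value

REG = 0xb1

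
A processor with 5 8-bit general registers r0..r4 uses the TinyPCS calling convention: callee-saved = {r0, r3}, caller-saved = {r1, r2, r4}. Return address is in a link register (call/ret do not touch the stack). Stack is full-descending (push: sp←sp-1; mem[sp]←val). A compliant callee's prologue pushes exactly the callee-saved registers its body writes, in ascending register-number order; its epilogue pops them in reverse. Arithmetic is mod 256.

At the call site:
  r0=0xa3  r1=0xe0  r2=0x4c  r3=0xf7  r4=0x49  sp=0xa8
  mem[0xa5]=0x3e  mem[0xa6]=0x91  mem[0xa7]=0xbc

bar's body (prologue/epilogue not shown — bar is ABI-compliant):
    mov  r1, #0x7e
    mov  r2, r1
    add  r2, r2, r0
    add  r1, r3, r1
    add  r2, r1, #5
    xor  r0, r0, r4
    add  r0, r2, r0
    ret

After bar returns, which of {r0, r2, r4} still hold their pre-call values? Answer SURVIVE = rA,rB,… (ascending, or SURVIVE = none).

prologue: push r0 → mem[0xa7]=0xa3, sp=0xa7
body[0] mov  r1, #0x7e → r1=0x7e
body[1] mov  r2, r1 → r2=0x7e
body[2] add  r2, r2, r0 → r2=0x21
body[3] add  r1, r3, r1 → r1=0x75
body[4] add  r2, r1, #5 → r2=0x7a
body[5] xor  r0, r0, r4 → r0=0xea
body[6] add  r0, r2, r0 → r0=0x64
epilogue: pop r0=0xa3, sp=0xa8
r0: callee-saved, written=True
r2: caller-saved, written=True
r4: caller-saved, written=False

SURVIVE = r0,r4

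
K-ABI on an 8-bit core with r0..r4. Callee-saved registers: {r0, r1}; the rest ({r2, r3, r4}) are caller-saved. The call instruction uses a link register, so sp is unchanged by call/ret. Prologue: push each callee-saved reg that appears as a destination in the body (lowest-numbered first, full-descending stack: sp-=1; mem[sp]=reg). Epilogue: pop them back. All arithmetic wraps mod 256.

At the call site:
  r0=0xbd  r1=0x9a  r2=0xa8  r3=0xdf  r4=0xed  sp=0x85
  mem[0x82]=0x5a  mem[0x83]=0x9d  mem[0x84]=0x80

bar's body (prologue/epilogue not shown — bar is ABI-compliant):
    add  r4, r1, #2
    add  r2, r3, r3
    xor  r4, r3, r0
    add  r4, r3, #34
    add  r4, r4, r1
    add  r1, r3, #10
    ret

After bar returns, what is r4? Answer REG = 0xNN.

prologue: push r1 -> mem[0x84]=0x9a, sp=0x84
body[0] add  r4, r1, #2 -> r4=0x9c
body[1] add  r2, r3, r3 -> r2=0xbe
body[2] xor  r4, r3, r0 -> r4=0x62
body[3] add  r4, r3, #34 -> r4=0x01
body[4] add  r4, r4, r1 -> r4=0x9b
body[5] add  r1, r3, #10 -> r1=0xe9
epilogue: pop r1=0x9a, sp=0x85
r4 is caller-saved -> body value

REG = 0x9b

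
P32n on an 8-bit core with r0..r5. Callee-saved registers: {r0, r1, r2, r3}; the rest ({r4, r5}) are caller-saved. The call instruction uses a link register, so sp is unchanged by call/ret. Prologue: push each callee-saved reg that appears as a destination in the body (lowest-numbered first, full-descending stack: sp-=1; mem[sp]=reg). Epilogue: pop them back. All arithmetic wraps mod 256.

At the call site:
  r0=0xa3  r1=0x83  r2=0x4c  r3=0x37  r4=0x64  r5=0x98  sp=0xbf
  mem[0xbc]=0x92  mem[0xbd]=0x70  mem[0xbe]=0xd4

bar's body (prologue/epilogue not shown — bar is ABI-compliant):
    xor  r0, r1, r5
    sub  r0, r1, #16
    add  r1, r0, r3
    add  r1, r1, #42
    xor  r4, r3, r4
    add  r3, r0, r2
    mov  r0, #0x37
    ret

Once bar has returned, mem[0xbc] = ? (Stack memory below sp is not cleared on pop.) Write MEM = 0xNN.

MEM = 0x37

prologue: push r0 -> mem[0xbe]=0xa3, sp=0xbe
prologue: push r1 -> mem[0xbd]=0x83, sp=0xbd
prologue: push r3 -> mem[0xbc]=0x37, sp=0xbc
body[0] xor  r0, r1, r5 -> r0=0x1b
body[1] sub  r0, r1, #16 -> r0=0x73
body[2] add  r1, r0, r3 -> r1=0xaa
body[3] add  r1, r1, #42 -> r1=0xd4
body[4] xor  r4, r3, r4 -> r4=0x53
body[5] add  r3, r0, r2 -> r3=0xbf
body[6] mov  r0, #0x37 -> r0=0x37
epilogue: pop r3=0x37, sp=0xbd
epilogue: pop r1=0x83, sp=0xbe
epilogue: pop r0=0xa3, sp=0xbf
prologue pushed ['r0', 'r1', 'r3'] at ['0xbe', '0xbd', '0xbc']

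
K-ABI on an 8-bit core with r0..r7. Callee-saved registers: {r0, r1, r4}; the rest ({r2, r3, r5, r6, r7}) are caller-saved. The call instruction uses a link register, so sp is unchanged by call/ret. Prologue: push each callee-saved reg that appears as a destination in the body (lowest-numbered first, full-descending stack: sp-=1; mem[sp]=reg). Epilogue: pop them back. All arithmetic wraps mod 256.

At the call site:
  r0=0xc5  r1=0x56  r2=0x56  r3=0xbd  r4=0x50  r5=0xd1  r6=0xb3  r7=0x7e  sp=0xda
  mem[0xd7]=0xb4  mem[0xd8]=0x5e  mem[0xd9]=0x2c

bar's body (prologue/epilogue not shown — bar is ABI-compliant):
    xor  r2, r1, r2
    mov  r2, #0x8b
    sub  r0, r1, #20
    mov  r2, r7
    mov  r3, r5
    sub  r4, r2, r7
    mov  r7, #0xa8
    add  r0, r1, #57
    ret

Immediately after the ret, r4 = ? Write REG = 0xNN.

prologue: push r0 -> mem[0xd9]=0xc5, sp=0xd9
prologue: push r4 -> mem[0xd8]=0x50, sp=0xd8
body[0] xor  r2, r1, r2 -> r2=0x00
body[1] mov  r2, #0x8b -> r2=0x8b
body[2] sub  r0, r1, #20 -> r0=0x42
body[3] mov  r2, r7 -> r2=0x7e
body[4] mov  r3, r5 -> r3=0xd1
body[5] sub  r4, r2, r7 -> r4=0x00
body[6] mov  r7, #0xa8 -> r7=0xa8
body[7] add  r0, r1, #57 -> r0=0x8f
epilogue: pop r4=0x50, sp=0xd9
epilogue: pop r0=0xc5, sp=0xda
r4 is callee-saved -> restored

REG = 0x50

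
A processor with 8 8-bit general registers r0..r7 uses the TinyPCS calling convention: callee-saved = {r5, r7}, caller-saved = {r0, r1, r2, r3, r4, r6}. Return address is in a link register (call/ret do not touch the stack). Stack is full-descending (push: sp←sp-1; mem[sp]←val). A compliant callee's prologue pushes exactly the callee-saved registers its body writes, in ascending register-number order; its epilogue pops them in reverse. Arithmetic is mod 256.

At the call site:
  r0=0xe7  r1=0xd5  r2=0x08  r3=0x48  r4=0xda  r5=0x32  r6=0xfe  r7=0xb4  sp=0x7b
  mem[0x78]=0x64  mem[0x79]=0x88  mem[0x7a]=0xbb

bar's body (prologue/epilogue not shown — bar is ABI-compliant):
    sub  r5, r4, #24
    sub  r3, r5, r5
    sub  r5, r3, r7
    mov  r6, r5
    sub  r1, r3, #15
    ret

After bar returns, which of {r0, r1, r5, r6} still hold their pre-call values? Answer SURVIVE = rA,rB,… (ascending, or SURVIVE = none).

prologue: push r5 -> mem[0x7a]=0x32, sp=0x7a
body[0] sub  r5, r4, #24 -> r5=0xc2
body[1] sub  r3, r5, r5 -> r3=0x00
body[2] sub  r5, r3, r7 -> r5=0x4c
body[3] mov  r6, r5 -> r6=0x4c
body[4] sub  r1, r3, #15 -> r1=0xf1
epilogue: pop r5=0x32, sp=0x7b
r0: caller-saved, written=False
r1: caller-saved, written=True
r5: callee-saved, written=True
r6: caller-saved, written=True

SURVIVE = r0,r5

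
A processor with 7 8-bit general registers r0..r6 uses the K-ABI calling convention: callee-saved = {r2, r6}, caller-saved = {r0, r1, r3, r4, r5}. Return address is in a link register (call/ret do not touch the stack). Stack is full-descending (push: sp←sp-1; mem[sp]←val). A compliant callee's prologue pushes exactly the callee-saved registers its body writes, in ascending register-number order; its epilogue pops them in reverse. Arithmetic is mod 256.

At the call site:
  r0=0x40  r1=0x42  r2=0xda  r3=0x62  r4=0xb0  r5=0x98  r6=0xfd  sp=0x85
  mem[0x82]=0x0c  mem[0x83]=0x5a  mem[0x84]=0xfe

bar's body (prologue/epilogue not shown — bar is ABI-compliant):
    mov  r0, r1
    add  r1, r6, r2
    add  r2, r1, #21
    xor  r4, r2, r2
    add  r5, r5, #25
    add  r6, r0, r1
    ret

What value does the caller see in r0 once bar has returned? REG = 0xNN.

prologue: push r2 -> mem[0x84]=0xda, sp=0x84
prologue: push r6 -> mem[0x83]=0xfd, sp=0x83
body[0] mov  r0, r1 -> r0=0x42
body[1] add  r1, r6, r2 -> r1=0xd7
body[2] add  r2, r1, #21 -> r2=0xec
body[3] xor  r4, r2, r2 -> r4=0x00
body[4] add  r5, r5, #25 -> r5=0xb1
body[5] add  r6, r0, r1 -> r6=0x19
epilogue: pop r6=0xfd, sp=0x84
epilogue: pop r2=0xda, sp=0x85
r0 is caller-saved -> body value

REG = 0x42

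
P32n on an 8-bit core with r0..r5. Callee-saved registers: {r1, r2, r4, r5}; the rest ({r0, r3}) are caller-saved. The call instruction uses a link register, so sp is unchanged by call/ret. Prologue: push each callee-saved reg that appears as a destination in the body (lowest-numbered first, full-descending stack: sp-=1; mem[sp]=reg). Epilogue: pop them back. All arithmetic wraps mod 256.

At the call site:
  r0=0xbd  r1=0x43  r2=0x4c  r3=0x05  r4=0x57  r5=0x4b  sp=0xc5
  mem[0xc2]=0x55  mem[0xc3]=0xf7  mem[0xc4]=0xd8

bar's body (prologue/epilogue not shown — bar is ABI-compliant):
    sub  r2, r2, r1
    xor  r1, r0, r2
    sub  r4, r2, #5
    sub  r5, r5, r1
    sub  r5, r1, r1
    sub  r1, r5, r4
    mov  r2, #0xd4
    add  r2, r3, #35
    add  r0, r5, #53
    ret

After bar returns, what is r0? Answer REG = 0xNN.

prologue: push r1 → mem[0xc4]=0x43, sp=0xc4
prologue: push r2 → mem[0xc3]=0x4c, sp=0xc3
prologue: push r4 → mem[0xc2]=0x57, sp=0xc2
prologue: push r5 → mem[0xc1]=0x4b, sp=0xc1
body[0] sub  r2, r2, r1 → r2=0x09
body[1] xor  r1, r0, r2 → r1=0xb4
body[2] sub  r4, r2, #5 → r4=0x04
body[3] sub  r5, r5, r1 → r5=0x97
body[4] sub  r5, r1, r1 → r5=0x00
body[5] sub  r1, r5, r4 → r1=0xfc
body[6] mov  r2, #0xd4 → r2=0xd4
body[7] add  r2, r3, #35 → r2=0x28
body[8] add  r0, r5, #53 → r0=0x35
epilogue: pop r5=0x4b, sp=0xc2
epilogue: pop r4=0x57, sp=0xc3
epilogue: pop r2=0x4c, sp=0xc4
epilogue: pop r1=0x43, sp=0xc5
r0 is caller-saved → body value

REG = 0x35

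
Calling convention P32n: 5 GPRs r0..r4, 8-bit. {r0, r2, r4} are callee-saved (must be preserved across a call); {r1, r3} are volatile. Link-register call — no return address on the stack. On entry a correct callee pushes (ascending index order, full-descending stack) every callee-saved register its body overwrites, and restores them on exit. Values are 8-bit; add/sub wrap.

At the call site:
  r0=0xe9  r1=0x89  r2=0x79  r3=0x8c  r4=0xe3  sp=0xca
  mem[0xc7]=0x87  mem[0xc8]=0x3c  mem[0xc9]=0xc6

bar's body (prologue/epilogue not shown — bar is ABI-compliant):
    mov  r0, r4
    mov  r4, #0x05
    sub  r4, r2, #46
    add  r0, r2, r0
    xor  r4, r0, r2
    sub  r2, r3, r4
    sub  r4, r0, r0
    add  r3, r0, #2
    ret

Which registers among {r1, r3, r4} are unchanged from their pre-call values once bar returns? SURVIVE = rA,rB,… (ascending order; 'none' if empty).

SURVIVE = r1,r4

prologue: push r0 -> mem[0xc9]=0xe9, sp=0xc9
prologue: push r2 -> mem[0xc8]=0x79, sp=0xc8
prologue: push r4 -> mem[0xc7]=0xe3, sp=0xc7
body[0] mov  r0, r4 -> r0=0xe3
body[1] mov  r4, #0x05 -> r4=0x05
body[2] sub  r4, r2, #46 -> r4=0x4b
body[3] add  r0, r2, r0 -> r0=0x5c
body[4] xor  r4, r0, r2 -> r4=0x25
body[5] sub  r2, r3, r4 -> r2=0x67
body[6] sub  r4, r0, r0 -> r4=0x00
body[7] add  r3, r0, #2 -> r3=0x5e
epilogue: pop r4=0xe3, sp=0xc8
epilogue: pop r2=0x79, sp=0xc9
epilogue: pop r0=0xe9, sp=0xca
r1: caller-saved, written=False
r3: caller-saved, written=True
r4: callee-saved, written=True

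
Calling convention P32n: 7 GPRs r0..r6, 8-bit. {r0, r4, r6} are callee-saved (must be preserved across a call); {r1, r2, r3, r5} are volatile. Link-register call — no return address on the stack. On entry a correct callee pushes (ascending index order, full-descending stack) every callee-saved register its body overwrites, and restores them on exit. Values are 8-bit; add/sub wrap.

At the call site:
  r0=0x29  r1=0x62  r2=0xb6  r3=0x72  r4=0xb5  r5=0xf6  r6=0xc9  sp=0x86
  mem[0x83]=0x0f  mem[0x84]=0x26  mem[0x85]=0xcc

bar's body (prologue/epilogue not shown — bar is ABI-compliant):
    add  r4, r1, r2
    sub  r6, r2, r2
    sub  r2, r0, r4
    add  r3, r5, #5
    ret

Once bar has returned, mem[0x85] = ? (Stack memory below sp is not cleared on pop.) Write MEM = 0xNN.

MEM = 0xb5

prologue: push r4 → mem[0x85]=0xb5, sp=0x85
prologue: push r6 → mem[0x84]=0xc9, sp=0x84
body[0] add  r4, r1, r2 → r4=0x18
body[1] sub  r6, r2, r2 → r6=0x00
body[2] sub  r2, r0, r4 → r2=0x11
body[3] add  r3, r5, #5 → r3=0xfb
epilogue: pop r6=0xc9, sp=0x85
epilogue: pop r4=0xb5, sp=0x86
prologue pushed ['r4', 'r6'] at ['0x85', '0x84']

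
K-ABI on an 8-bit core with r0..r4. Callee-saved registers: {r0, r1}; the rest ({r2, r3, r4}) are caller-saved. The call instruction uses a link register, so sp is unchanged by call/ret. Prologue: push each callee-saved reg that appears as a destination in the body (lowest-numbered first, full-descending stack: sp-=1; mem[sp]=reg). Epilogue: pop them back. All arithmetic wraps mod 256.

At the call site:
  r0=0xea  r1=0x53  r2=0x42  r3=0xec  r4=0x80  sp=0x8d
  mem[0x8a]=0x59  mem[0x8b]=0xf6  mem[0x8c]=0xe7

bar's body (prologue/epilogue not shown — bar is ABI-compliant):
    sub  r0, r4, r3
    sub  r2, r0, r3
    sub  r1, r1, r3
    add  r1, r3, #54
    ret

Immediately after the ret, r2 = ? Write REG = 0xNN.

REG = 0xa8

prologue: push r0 -> mem[0x8c]=0xea, sp=0x8c
prologue: push r1 -> mem[0x8b]=0x53, sp=0x8b
body[0] sub  r0, r4, r3 -> r0=0x94
body[1] sub  r2, r0, r3 -> r2=0xa8
body[2] sub  r1, r1, r3 -> r1=0x67
body[3] add  r1, r3, #54 -> r1=0x22
epilogue: pop r1=0x53, sp=0x8c
epilogue: pop r0=0xea, sp=0x8d
r2 is caller-saved -> body value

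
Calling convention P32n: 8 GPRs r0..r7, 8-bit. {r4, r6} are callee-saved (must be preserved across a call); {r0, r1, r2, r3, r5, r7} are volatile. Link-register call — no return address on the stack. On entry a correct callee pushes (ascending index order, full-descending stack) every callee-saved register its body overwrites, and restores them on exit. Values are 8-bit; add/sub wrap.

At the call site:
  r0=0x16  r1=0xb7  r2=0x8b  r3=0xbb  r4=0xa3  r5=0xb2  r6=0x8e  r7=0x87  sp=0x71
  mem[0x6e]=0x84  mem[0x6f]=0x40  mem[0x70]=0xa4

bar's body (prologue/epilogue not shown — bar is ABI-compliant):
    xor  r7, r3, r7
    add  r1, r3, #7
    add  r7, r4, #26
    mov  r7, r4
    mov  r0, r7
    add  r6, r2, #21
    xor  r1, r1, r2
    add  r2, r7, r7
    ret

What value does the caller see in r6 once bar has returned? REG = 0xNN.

REG = 0x8e

prologue: push r6 → mem[0x70]=0x8e, sp=0x70
body[0] xor  r7, r3, r7 → r7=0x3c
body[1] add  r1, r3, #7 → r1=0xc2
body[2] add  r7, r4, #26 → r7=0xbd
body[3] mov  r7, r4 → r7=0xa3
body[4] mov  r0, r7 → r0=0xa3
body[5] add  r6, r2, #21 → r6=0xa0
body[6] xor  r1, r1, r2 → r1=0x49
body[7] add  r2, r7, r7 → r2=0x46
epilogue: pop r6=0x8e, sp=0x71
r6 is callee-saved → restored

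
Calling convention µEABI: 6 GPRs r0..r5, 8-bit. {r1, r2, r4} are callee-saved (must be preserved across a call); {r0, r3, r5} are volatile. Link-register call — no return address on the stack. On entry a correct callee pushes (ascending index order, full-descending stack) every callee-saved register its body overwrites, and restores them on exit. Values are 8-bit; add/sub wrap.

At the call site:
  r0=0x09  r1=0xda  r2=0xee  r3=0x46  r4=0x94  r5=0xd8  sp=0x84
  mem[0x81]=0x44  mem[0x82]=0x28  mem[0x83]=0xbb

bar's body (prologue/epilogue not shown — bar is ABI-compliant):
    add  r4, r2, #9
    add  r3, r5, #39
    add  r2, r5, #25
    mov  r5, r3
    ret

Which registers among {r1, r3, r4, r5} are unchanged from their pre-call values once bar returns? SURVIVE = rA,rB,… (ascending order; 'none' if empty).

SURVIVE = r1,r4

prologue: push r2 → mem[0x83]=0xee, sp=0x83
prologue: push r4 → mem[0x82]=0x94, sp=0x82
body[0] add  r4, r2, #9 → r4=0xf7
body[1] add  r3, r5, #39 → r3=0xff
body[2] add  r2, r5, #25 → r2=0xf1
body[3] mov  r5, r3 → r5=0xff
epilogue: pop r4=0x94, sp=0x83
epilogue: pop r2=0xee, sp=0x84
r1: callee-saved, written=False
r3: caller-saved, written=True
r4: callee-saved, written=True
r5: caller-saved, written=True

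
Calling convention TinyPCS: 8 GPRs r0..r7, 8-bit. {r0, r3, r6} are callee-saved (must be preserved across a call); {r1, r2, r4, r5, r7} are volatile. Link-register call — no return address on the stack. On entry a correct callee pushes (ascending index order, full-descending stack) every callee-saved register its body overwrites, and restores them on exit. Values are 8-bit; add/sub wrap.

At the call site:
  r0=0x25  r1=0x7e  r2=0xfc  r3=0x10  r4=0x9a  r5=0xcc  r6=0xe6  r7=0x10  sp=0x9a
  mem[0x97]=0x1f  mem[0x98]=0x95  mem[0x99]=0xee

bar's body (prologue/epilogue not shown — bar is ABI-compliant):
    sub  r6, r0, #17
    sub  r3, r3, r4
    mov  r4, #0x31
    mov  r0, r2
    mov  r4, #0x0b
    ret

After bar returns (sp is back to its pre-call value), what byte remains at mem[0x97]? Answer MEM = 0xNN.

MEM = 0xe6

prologue: push r0 → mem[0x99]=0x25, sp=0x99
prologue: push r3 → mem[0x98]=0x10, sp=0x98
prologue: push r6 → mem[0x97]=0xe6, sp=0x97
body[0] sub  r6, r0, #17 → r6=0x14
body[1] sub  r3, r3, r4 → r3=0x76
body[2] mov  r4, #0x31 → r4=0x31
body[3] mov  r0, r2 → r0=0xfc
body[4] mov  r4, #0x0b → r4=0x0b
epilogue: pop r6=0xe6, sp=0x98
epilogue: pop r3=0x10, sp=0x99
epilogue: pop r0=0x25, sp=0x9a
prologue pushed ['r0', 'r3', 'r6'] at ['0x99', '0x98', '0x97']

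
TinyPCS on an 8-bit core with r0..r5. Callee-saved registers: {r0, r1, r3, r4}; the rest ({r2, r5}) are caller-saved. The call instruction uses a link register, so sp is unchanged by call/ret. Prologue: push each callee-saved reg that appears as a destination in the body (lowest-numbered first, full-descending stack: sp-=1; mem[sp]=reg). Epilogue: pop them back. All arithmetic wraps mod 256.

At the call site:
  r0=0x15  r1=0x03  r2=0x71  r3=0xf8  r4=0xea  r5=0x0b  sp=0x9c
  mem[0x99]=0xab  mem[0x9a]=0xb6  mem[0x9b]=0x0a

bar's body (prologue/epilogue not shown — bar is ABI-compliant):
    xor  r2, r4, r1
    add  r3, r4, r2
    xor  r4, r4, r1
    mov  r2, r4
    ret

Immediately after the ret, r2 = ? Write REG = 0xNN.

prologue: push r3 -> mem[0x9b]=0xf8, sp=0x9b
prologue: push r4 -> mem[0x9a]=0xea, sp=0x9a
body[0] xor  r2, r4, r1 -> r2=0xe9
body[1] add  r3, r4, r2 -> r3=0xd3
body[2] xor  r4, r4, r1 -> r4=0xe9
body[3] mov  r2, r4 -> r2=0xe9
epilogue: pop r4=0xea, sp=0x9b
epilogue: pop r3=0xf8, sp=0x9c
r2 is caller-saved -> body value

REG = 0xe9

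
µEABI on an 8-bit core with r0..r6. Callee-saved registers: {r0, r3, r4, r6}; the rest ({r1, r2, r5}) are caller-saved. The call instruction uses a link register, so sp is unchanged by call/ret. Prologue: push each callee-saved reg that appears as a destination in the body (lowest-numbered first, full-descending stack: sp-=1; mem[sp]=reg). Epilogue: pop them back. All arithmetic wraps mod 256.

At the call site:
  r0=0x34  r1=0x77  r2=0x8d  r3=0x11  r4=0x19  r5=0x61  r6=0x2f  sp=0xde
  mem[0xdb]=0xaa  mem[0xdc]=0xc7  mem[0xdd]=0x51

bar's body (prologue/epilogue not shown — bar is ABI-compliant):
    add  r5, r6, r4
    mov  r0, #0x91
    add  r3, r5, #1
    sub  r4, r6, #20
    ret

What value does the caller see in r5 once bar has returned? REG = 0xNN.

REG = 0x48

prologue: push r0 -> mem[0xdd]=0x34, sp=0xdd
prologue: push r3 -> mem[0xdc]=0x11, sp=0xdc
prologue: push r4 -> mem[0xdb]=0x19, sp=0xdb
body[0] add  r5, r6, r4 -> r5=0x48
body[1] mov  r0, #0x91 -> r0=0x91
body[2] add  r3, r5, #1 -> r3=0x49
body[3] sub  r4, r6, #20 -> r4=0x1b
epilogue: pop r4=0x19, sp=0xdc
epilogue: pop r3=0x11, sp=0xdd
epilogue: pop r0=0x34, sp=0xde
r5 is caller-saved -> body value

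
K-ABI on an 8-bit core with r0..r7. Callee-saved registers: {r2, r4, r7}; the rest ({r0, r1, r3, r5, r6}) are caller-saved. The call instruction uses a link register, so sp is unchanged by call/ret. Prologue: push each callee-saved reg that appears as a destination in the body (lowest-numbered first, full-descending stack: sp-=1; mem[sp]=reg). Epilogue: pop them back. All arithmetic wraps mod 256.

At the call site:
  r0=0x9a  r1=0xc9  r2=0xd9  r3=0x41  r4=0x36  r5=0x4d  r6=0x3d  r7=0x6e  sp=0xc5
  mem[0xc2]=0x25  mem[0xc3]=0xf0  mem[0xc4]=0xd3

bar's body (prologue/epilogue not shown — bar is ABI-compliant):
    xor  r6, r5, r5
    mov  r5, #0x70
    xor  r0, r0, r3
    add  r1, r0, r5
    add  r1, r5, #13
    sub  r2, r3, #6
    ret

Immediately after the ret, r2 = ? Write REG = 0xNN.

REG = 0xd9

prologue: push r2 → mem[0xc4]=0xd9, sp=0xc4
body[0] xor  r6, r5, r5 → r6=0x00
body[1] mov  r5, #0x70 → r5=0x70
body[2] xor  r0, r0, r3 → r0=0xdb
body[3] add  r1, r0, r5 → r1=0x4b
body[4] add  r1, r5, #13 → r1=0x7d
body[5] sub  r2, r3, #6 → r2=0x3b
epilogue: pop r2=0xd9, sp=0xc5
r2 is callee-saved → restored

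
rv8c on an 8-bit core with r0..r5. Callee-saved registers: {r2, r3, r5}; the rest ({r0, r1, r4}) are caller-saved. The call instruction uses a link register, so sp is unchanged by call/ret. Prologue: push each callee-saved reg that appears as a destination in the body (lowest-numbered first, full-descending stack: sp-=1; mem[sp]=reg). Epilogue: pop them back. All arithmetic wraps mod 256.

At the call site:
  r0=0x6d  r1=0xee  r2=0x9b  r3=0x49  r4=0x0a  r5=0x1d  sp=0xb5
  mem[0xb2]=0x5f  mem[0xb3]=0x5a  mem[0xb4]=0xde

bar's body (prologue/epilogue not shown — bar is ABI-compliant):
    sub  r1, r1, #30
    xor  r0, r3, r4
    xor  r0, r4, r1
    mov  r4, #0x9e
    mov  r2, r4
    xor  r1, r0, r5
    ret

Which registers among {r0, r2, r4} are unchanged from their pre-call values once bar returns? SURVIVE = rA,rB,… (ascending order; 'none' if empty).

prologue: push r2 -> mem[0xb4]=0x9b, sp=0xb4
body[0] sub  r1, r1, #30 -> r1=0xd0
body[1] xor  r0, r3, r4 -> r0=0x43
body[2] xor  r0, r4, r1 -> r0=0xda
body[3] mov  r4, #0x9e -> r4=0x9e
body[4] mov  r2, r4 -> r2=0x9e
body[5] xor  r1, r0, r5 -> r1=0xc7
epilogue: pop r2=0x9b, sp=0xb5
r0: caller-saved, written=True
r2: callee-saved, written=True
r4: caller-saved, written=True

SURVIVE = r2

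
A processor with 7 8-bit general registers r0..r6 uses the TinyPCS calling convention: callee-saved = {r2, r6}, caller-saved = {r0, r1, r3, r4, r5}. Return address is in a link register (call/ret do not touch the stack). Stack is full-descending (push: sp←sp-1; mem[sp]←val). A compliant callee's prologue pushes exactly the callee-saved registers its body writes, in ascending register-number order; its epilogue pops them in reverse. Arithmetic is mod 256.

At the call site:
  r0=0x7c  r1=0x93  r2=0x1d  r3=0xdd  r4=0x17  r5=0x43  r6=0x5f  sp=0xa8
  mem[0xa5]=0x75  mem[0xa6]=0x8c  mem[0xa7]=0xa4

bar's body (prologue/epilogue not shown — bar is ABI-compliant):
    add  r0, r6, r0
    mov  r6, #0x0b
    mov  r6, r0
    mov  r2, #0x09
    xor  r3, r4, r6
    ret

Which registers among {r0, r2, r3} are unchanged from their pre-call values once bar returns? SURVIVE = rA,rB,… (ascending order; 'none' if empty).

prologue: push r2 → mem[0xa7]=0x1d, sp=0xa7
prologue: push r6 → mem[0xa6]=0x5f, sp=0xa6
body[0] add  r0, r6, r0 → r0=0xdb
body[1] mov  r6, #0x0b → r6=0x0b
body[2] mov  r6, r0 → r6=0xdb
body[3] mov  r2, #0x09 → r2=0x09
body[4] xor  r3, r4, r6 → r3=0xcc
epilogue: pop r6=0x5f, sp=0xa7
epilogue: pop r2=0x1d, sp=0xa8
r0: caller-saved, written=True
r2: callee-saved, written=True
r3: caller-saved, written=True

SURVIVE = r2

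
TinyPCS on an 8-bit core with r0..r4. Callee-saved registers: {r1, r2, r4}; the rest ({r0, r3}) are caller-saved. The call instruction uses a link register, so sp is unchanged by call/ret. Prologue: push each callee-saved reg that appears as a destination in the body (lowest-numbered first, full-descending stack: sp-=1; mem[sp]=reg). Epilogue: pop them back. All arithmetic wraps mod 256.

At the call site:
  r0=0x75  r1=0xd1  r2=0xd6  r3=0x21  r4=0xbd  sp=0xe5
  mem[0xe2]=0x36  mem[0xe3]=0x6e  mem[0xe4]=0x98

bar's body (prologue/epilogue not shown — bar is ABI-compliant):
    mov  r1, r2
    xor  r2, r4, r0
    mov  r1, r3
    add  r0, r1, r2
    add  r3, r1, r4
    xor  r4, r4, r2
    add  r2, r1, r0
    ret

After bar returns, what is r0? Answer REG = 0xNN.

prologue: push r1 → mem[0xe4]=0xd1, sp=0xe4
prologue: push r2 → mem[0xe3]=0xd6, sp=0xe3
prologue: push r4 → mem[0xe2]=0xbd, sp=0xe2
body[0] mov  r1, r2 → r1=0xd6
body[1] xor  r2, r4, r0 → r2=0xc8
body[2] mov  r1, r3 → r1=0x21
body[3] add  r0, r1, r2 → r0=0xe9
body[4] add  r3, r1, r4 → r3=0xde
body[5] xor  r4, r4, r2 → r4=0x75
body[6] add  r2, r1, r0 → r2=0x0a
epilogue: pop r4=0xbd, sp=0xe3
epilogue: pop r2=0xd6, sp=0xe4
epilogue: pop r1=0xd1, sp=0xe5
r0 is caller-saved → body value

REG = 0xe9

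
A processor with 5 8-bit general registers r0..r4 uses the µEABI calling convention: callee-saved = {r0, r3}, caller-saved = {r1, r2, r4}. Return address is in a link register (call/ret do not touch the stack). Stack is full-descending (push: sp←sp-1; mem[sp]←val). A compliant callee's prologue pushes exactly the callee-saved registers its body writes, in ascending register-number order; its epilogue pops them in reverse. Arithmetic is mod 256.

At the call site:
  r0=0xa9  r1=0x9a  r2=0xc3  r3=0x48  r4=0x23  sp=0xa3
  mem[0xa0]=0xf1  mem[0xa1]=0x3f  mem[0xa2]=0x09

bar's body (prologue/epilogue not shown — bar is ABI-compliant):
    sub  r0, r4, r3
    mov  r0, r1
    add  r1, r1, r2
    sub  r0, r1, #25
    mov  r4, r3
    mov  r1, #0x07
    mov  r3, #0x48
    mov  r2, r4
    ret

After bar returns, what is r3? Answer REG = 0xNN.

REG = 0x48

prologue: push r0 → mem[0xa2]=0xa9, sp=0xa2
prologue: push r3 → mem[0xa1]=0x48, sp=0xa1
body[0] sub  r0, r4, r3 → r0=0xdb
body[1] mov  r0, r1 → r0=0x9a
body[2] add  r1, r1, r2 → r1=0x5d
body[3] sub  r0, r1, #25 → r0=0x44
body[4] mov  r4, r3 → r4=0x48
body[5] mov  r1, #0x07 → r1=0x07
body[6] mov  r3, #0x48 → r3=0x48
body[7] mov  r2, r4 → r2=0x48
epilogue: pop r3=0x48, sp=0xa2
epilogue: pop r0=0xa9, sp=0xa3
r3 is callee-saved → restored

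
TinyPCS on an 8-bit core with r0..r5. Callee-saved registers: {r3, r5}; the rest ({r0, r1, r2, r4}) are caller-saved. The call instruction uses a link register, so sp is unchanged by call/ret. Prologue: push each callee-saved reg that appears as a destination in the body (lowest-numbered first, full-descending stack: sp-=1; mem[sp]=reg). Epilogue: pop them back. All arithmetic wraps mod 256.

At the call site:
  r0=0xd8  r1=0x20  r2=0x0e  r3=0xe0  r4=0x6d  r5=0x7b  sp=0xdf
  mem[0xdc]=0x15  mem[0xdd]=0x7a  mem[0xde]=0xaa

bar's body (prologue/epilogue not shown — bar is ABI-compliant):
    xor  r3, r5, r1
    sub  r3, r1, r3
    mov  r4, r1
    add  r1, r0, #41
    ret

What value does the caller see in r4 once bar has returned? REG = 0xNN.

prologue: push r3 -> mem[0xde]=0xe0, sp=0xde
body[0] xor  r3, r5, r1 -> r3=0x5b
body[1] sub  r3, r1, r3 -> r3=0xc5
body[2] mov  r4, r1 -> r4=0x20
body[3] add  r1, r0, #41 -> r1=0x01
epilogue: pop r3=0xe0, sp=0xdf
r4 is caller-saved -> body value

REG = 0x20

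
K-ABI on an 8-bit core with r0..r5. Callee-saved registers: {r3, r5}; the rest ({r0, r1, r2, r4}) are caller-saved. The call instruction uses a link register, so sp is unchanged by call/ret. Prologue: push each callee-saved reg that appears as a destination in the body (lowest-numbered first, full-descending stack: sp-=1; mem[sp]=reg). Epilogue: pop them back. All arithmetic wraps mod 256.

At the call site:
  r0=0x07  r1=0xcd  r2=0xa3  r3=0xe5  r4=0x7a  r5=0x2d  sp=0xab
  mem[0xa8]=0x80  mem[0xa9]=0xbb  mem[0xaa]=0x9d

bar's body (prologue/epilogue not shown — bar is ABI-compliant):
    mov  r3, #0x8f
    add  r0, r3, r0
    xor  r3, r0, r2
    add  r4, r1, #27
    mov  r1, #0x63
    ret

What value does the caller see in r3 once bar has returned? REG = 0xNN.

REG = 0xe5

prologue: push r3 -> mem[0xaa]=0xe5, sp=0xaa
body[0] mov  r3, #0x8f -> r3=0x8f
body[1] add  r0, r3, r0 -> r0=0x96
body[2] xor  r3, r0, r2 -> r3=0x35
body[3] add  r4, r1, #27 -> r4=0xe8
body[4] mov  r1, #0x63 -> r1=0x63
epilogue: pop r3=0xe5, sp=0xab
r3 is callee-saved -> restored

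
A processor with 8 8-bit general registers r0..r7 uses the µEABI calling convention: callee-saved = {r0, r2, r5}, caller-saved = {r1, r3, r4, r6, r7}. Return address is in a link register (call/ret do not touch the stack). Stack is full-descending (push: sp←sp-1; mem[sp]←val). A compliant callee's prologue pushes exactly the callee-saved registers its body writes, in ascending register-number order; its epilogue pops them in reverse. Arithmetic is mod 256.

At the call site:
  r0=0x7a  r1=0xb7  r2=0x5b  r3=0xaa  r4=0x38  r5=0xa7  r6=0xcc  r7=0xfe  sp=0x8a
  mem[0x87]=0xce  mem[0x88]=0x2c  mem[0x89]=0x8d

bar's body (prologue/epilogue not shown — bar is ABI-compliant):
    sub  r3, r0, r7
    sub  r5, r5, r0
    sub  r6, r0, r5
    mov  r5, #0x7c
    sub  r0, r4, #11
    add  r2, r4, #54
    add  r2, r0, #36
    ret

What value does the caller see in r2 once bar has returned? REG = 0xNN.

REG = 0x5b

prologue: push r0 → mem[0x89]=0x7a, sp=0x89
prologue: push r2 → mem[0x88]=0x5b, sp=0x88
prologue: push r5 → mem[0x87]=0xa7, sp=0x87
body[0] sub  r3, r0, r7 → r3=0x7c
body[1] sub  r5, r5, r0 → r5=0x2d
body[2] sub  r6, r0, r5 → r6=0x4d
body[3] mov  r5, #0x7c → r5=0x7c
body[4] sub  r0, r4, #11 → r0=0x2d
body[5] add  r2, r4, #54 → r2=0x6e
body[6] add  r2, r0, #36 → r2=0x51
epilogue: pop r5=0xa7, sp=0x88
epilogue: pop r2=0x5b, sp=0x89
epilogue: pop r0=0x7a, sp=0x8a
r2 is callee-saved → restored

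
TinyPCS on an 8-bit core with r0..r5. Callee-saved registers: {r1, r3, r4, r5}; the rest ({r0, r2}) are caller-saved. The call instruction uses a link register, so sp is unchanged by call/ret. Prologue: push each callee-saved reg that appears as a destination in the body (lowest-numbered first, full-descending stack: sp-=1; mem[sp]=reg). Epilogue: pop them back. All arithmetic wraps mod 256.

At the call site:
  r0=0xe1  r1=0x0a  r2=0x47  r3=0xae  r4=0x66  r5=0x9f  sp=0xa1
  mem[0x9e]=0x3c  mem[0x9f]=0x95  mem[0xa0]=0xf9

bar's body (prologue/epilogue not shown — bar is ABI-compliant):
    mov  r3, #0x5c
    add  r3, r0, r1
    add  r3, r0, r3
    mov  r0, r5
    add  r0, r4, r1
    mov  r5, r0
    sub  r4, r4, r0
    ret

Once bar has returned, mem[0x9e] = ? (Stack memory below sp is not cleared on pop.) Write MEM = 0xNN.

prologue: push r3 -> mem[0xa0]=0xae, sp=0xa0
prologue: push r4 -> mem[0x9f]=0x66, sp=0x9f
prologue: push r5 -> mem[0x9e]=0x9f, sp=0x9e
body[0] mov  r3, #0x5c -> r3=0x5c
body[1] add  r3, r0, r1 -> r3=0xeb
body[2] add  r3, r0, r3 -> r3=0xcc
body[3] mov  r0, r5 -> r0=0x9f
body[4] add  r0, r4, r1 -> r0=0x70
body[5] mov  r5, r0 -> r5=0x70
body[6] sub  r4, r4, r0 -> r4=0xf6
epilogue: pop r5=0x9f, sp=0x9f
epilogue: pop r4=0x66, sp=0xa0
epilogue: pop r3=0xae, sp=0xa1
prologue pushed ['r3', 'r4', 'r5'] at ['0xa0', '0x9f', '0x9e']

MEM = 0x9f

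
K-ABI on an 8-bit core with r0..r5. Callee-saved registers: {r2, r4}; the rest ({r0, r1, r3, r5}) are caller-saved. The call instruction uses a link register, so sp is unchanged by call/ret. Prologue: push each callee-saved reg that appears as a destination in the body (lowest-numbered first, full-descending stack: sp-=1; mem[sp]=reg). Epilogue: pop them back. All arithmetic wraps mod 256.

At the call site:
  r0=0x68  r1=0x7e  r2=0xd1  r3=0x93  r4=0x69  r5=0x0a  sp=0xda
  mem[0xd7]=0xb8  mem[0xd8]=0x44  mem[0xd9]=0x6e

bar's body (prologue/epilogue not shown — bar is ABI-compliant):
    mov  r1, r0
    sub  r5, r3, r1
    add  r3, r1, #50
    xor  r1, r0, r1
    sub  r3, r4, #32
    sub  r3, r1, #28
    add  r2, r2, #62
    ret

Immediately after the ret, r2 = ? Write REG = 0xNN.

REG = 0xd1

prologue: push r2 → mem[0xd9]=0xd1, sp=0xd9
body[0] mov  r1, r0 → r1=0x68
body[1] sub  r5, r3, r1 → r5=0x2b
body[2] add  r3, r1, #50 → r3=0x9a
body[3] xor  r1, r0, r1 → r1=0x00
body[4] sub  r3, r4, #32 → r3=0x49
body[5] sub  r3, r1, #28 → r3=0xe4
body[6] add  r2, r2, #62 → r2=0x0f
epilogue: pop r2=0xd1, sp=0xda
r2 is callee-saved → restored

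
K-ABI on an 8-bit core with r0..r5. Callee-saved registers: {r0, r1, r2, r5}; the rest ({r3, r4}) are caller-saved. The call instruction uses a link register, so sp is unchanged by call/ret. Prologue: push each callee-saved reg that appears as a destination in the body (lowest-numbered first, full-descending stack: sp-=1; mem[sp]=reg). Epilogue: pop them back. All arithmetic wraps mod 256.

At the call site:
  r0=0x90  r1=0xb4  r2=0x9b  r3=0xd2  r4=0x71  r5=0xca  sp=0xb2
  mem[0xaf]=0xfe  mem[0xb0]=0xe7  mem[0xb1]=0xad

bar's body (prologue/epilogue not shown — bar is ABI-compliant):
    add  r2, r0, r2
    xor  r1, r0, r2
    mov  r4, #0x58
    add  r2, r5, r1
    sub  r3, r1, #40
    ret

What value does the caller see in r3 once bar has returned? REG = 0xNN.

prologue: push r1 → mem[0xb1]=0xb4, sp=0xb1
prologue: push r2 → mem[0xb0]=0x9b, sp=0xb0
body[0] add  r2, r0, r2 → r2=0x2b
body[1] xor  r1, r0, r2 → r1=0xbb
body[2] mov  r4, #0x58 → r4=0x58
body[3] add  r2, r5, r1 → r2=0x85
body[4] sub  r3, r1, #40 → r3=0x93
epilogue: pop r2=0x9b, sp=0xb1
epilogue: pop r1=0xb4, sp=0xb2
r3 is caller-saved → body value

REG = 0x93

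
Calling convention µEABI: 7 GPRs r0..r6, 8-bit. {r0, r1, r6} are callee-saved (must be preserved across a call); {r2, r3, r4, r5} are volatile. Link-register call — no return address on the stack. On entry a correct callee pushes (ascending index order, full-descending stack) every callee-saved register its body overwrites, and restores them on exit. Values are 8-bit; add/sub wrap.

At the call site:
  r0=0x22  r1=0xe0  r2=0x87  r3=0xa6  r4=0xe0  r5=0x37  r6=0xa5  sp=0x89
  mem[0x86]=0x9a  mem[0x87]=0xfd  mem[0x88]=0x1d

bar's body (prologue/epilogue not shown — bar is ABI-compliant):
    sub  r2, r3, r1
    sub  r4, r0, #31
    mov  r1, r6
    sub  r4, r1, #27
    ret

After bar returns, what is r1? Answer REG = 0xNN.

REG = 0xe0

prologue: push r1 → mem[0x88]=0xe0, sp=0x88
body[0] sub  r2, r3, r1 → r2=0xc6
body[1] sub  r4, r0, #31 → r4=0x03
body[2] mov  r1, r6 → r1=0xa5
body[3] sub  r4, r1, #27 → r4=0x8a
epilogue: pop r1=0xe0, sp=0x89
r1 is callee-saved → restored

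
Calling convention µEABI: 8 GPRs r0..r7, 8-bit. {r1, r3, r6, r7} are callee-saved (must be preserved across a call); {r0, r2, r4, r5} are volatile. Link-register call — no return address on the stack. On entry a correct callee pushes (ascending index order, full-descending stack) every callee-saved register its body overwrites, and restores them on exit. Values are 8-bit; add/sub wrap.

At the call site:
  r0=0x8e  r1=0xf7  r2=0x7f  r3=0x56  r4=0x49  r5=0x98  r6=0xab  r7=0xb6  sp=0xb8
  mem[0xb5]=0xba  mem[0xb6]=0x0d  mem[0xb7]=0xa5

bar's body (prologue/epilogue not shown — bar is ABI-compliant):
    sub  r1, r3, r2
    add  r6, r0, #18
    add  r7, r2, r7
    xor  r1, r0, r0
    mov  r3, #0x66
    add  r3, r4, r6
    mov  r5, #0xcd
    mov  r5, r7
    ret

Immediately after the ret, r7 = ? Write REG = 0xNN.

REG = 0xb6

prologue: push r1 -> mem[0xb7]=0xf7, sp=0xb7
prologue: push r3 -> mem[0xb6]=0x56, sp=0xb6
prologue: push r6 -> mem[0xb5]=0xab, sp=0xb5
prologue: push r7 -> mem[0xb4]=0xb6, sp=0xb4
body[0] sub  r1, r3, r2 -> r1=0xd7
body[1] add  r6, r0, #18 -> r6=0xa0
body[2] add  r7, r2, r7 -> r7=0x35
body[3] xor  r1, r0, r0 -> r1=0x00
body[4] mov  r3, #0x66 -> r3=0x66
body[5] add  r3, r4, r6 -> r3=0xe9
body[6] mov  r5, #0xcd -> r5=0xcd
body[7] mov  r5, r7 -> r5=0x35
epilogue: pop r7=0xb6, sp=0xb5
epilogue: pop r6=0xab, sp=0xb6
epilogue: pop r3=0x56, sp=0xb7
epilogue: pop r1=0xf7, sp=0xb8
r7 is callee-saved -> restored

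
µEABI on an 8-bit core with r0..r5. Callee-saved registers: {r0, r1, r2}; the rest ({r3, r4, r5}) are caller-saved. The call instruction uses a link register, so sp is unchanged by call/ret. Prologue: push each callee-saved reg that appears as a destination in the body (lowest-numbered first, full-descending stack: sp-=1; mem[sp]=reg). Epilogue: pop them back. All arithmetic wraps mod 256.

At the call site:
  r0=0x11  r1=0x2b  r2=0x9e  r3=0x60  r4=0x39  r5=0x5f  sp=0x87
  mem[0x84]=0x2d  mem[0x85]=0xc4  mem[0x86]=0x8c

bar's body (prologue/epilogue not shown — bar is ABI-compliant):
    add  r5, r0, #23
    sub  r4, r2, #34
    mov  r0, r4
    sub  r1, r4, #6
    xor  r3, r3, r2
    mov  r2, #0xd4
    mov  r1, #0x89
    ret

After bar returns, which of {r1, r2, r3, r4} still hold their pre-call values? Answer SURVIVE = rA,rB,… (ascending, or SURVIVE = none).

SURVIVE = r1,r2

prologue: push r0 → mem[0x86]=0x11, sp=0x86
prologue: push r1 → mem[0x85]=0x2b, sp=0x85
prologue: push r2 → mem[0x84]=0x9e, sp=0x84
body[0] add  r5, r0, #23 → r5=0x28
body[1] sub  r4, r2, #34 → r4=0x7c
body[2] mov  r0, r4 → r0=0x7c
body[3] sub  r1, r4, #6 → r1=0x76
body[4] xor  r3, r3, r2 → r3=0xfe
body[5] mov  r2, #0xd4 → r2=0xd4
body[6] mov  r1, #0x89 → r1=0x89
epilogue: pop r2=0x9e, sp=0x85
epilogue: pop r1=0x2b, sp=0x86
epilogue: pop r0=0x11, sp=0x87
r1: callee-saved, written=True
r2: callee-saved, written=True
r3: caller-saved, written=True
r4: caller-saved, written=True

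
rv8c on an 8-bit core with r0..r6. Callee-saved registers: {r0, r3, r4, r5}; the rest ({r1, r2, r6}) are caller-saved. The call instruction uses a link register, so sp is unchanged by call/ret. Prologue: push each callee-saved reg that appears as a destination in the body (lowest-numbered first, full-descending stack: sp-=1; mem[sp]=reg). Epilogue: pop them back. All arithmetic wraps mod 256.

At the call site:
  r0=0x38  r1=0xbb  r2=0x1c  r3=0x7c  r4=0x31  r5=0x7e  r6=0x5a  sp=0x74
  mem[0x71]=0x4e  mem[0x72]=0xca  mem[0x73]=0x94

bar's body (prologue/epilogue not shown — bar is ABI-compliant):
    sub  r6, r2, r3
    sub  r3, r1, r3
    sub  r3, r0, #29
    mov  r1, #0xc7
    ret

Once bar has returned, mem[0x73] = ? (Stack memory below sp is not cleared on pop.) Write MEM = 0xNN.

MEM = 0x7c

prologue: push r3 → mem[0x73]=0x7c, sp=0x73
body[0] sub  r6, r2, r3 → r6=0xa0
body[1] sub  r3, r1, r3 → r3=0x3f
body[2] sub  r3, r0, #29 → r3=0x1b
body[3] mov  r1, #0xc7 → r1=0xc7
epilogue: pop r3=0x7c, sp=0x74
prologue pushed ['r3'] at ['0x73']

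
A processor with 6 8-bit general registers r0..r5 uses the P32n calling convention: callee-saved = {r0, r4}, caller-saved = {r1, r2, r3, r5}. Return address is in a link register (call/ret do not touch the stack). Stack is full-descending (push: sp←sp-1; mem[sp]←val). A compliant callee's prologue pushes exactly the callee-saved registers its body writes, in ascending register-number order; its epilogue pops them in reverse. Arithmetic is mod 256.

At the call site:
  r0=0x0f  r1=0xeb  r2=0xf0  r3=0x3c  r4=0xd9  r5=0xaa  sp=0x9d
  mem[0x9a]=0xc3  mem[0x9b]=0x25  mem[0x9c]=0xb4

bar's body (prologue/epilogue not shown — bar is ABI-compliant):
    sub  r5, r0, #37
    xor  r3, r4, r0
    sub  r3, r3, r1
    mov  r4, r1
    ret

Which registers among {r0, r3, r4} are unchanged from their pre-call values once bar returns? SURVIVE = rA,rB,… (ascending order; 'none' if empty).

SURVIVE = r0,r4

prologue: push r4 → mem[0x9c]=0xd9, sp=0x9c
body[0] sub  r5, r0, #37 → r5=0xea
body[1] xor  r3, r4, r0 → r3=0xd6
body[2] sub  r3, r3, r1 → r3=0xeb
body[3] mov  r4, r1 → r4=0xeb
epilogue: pop r4=0xd9, sp=0x9d
r0: callee-saved, written=False
r3: caller-saved, written=True
r4: callee-saved, written=True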